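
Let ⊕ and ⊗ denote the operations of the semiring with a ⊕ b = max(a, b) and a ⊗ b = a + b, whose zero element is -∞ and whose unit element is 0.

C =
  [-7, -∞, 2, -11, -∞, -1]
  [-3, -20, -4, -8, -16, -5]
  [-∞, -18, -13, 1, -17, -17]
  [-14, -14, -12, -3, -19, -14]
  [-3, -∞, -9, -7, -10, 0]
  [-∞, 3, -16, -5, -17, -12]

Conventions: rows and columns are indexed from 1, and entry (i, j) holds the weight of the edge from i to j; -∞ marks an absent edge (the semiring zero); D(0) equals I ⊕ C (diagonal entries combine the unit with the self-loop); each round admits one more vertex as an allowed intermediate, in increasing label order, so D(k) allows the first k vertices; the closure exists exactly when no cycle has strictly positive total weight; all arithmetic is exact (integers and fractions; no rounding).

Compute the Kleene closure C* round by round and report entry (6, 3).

D(0):
  [0, -∞, 2, -11, -∞, -1]
  [-3, 0, -4, -8, -16, -5]
  [-∞, -18, 0, 1, -17, -17]
  [-14, -14, -12, 0, -19, -14]
  [-3, -∞, -9, -7, 0, 0]
  [-∞, 3, -16, -5, -17, 0]
D(1):
  [0, -∞, 2, -11, -∞, -1]
  [-3, 0, -1, -8, -16, -4]
  [-∞, -18, 0, 1, -17, -17]
  [-14, -14, -12, 0, -19, -14]
  [-3, -∞, -1, -7, 0, 0]
  [-∞, 3, -16, -5, -17, 0]
D(2):
  [0, -∞, 2, -11, -∞, -1]
  [-3, 0, -1, -8, -16, -4]
  [-21, -18, 0, 1, -17, -17]
  [-14, -14, -12, 0, -19, -14]
  [-3, -∞, -1, -7, 0, 0]
  [0, 3, 2, -5, -13, 0]
D(3):
  [0, -16, 2, 3, -15, -1]
  [-3, 0, -1, 0, -16, -4]
  [-21, -18, 0, 1, -17, -17]
  [-14, -14, -12, 0, -19, -14]
  [-3, -19, -1, 0, 0, 0]
  [0, 3, 2, 3, -13, 0]
D(4):
  [0, -11, 2, 3, -15, -1]
  [-3, 0, -1, 0, -16, -4]
  [-13, -13, 0, 1, -17, -13]
  [-14, -14, -12, 0, -19, -14]
  [-3, -14, -1, 0, 0, 0]
  [0, 3, 2, 3, -13, 0]
D(5):
  [0, -11, 2, 3, -15, -1]
  [-3, 0, -1, 0, -16, -4]
  [-13, -13, 0, 1, -17, -13]
  [-14, -14, -12, 0, -19, -14]
  [-3, -14, -1, 0, 0, 0]
  [0, 3, 2, 3, -13, 0]
D(6):
  [0, 2, 2, 3, -14, -1]
  [-3, 0, -1, 0, -16, -4]
  [-13, -10, 0, 1, -17, -13]
  [-14, -11, -12, 0, -19, -14]
  [0, 3, 2, 3, 0, 0]
  [0, 3, 2, 3, -13, 0]
Answer: C*[6][3] = 2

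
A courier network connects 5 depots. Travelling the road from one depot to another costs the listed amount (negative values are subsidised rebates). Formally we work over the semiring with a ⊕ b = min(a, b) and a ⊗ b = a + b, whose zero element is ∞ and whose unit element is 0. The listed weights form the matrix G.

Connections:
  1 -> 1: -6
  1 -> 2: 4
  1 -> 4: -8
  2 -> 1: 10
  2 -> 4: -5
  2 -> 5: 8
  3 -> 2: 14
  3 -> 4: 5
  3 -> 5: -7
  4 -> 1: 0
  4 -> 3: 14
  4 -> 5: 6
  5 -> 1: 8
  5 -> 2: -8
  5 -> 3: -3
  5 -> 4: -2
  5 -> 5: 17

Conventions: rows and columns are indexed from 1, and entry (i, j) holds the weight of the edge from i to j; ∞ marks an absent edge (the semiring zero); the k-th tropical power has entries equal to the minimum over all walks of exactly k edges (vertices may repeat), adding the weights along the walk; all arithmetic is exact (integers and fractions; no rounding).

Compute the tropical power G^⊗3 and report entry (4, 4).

G^⊗2:
  [-12, -2, 6, -14, -2]
  [-5, 0, 5, 2, 1]
  [1, -15, -10, -9, 10]
  [-6, -2, 3, -8, 7]
  [-2, 9, 12, -13, -10]
G^⊗3:
  [-18, -10, -5, -20, -8]
  [-11, -7, -2, -13, -2]
  [-9, 2, 5, -20, -17]
  [-12, -2, 4, -14, -4]
  [-13, -18, -13, -12, -7]
Key observation: the optimum is the walk 4->1->1->4, with weight 0 + (-6) + (-8) = -14.
Optimal value attained by: walk 4->1->1->4.
Answer: (G^⊗3)[4][4] = -14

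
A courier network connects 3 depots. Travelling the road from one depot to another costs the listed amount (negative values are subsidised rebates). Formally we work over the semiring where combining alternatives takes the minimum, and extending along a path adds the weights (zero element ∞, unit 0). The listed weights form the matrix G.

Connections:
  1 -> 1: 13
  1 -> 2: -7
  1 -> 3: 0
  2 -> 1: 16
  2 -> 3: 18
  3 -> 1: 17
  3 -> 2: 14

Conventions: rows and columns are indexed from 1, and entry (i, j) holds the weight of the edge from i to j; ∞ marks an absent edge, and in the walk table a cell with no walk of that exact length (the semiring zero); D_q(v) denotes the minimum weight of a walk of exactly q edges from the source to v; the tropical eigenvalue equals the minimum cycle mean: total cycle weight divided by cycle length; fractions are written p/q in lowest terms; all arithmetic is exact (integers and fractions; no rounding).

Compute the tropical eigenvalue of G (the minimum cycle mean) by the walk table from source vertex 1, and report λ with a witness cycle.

q=0: [0, ∞, ∞]
q=1: [13, -7, 0]
q=2: [9, 6, 11]
q=3: [22, 2, 9]
Optimal cycle mean attained by: cycle 1->2->1, total (-7) + 16, length 2.
Answer: λ = 9/2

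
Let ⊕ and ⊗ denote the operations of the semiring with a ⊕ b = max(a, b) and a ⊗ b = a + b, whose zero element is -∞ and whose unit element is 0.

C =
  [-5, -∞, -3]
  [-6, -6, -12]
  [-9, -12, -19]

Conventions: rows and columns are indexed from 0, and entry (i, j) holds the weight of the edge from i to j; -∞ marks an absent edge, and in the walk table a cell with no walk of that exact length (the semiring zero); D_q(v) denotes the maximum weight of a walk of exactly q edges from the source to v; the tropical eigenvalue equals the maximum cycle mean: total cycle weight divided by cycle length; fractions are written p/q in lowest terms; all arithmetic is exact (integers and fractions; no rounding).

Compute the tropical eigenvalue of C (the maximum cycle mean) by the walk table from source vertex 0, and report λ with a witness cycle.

q=0: [0, -∞, -∞]
q=1: [-5, -∞, -3]
q=2: [-10, -15, -8]
q=3: [-15, -20, -13]
Optimal cycle mean attained by: cycle 0->0, total (-5), length 1.
Answer: λ = -5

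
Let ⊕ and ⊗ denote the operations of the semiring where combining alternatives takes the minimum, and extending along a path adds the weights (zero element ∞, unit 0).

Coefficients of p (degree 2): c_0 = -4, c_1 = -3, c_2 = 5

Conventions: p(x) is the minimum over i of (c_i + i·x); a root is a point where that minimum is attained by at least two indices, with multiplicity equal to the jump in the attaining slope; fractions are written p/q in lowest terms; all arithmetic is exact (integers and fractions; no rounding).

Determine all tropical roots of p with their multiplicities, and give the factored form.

hull edge (i=0, c=-4) to (i=1, c=-3): slope 1, span 1
hull edge (i=1, c=-3) to (i=2, c=5): slope 8, span 1
Factored form: p(x) = 5 ⊗ (x ⊕ (-8)) ⊗ (x ⊕ (-1))
Answer: roots = -8 (mult 1), -1 (mult 1)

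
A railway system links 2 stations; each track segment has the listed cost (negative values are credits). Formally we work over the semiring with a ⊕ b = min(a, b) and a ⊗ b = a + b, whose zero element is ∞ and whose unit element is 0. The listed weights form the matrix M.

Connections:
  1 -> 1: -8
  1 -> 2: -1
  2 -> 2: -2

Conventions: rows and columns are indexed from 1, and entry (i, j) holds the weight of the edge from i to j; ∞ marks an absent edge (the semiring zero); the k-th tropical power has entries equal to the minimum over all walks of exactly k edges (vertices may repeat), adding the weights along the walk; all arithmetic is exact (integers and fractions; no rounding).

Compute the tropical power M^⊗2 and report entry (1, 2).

M^⊗2:
  [-16, -9]
  [∞, -4]
Key observation: the optimum is the walk 1->1->2, with weight (-8) + (-1) = -9.
Optimal value attained by: walk 1->1->2.
Answer: (M^⊗2)[1][2] = -9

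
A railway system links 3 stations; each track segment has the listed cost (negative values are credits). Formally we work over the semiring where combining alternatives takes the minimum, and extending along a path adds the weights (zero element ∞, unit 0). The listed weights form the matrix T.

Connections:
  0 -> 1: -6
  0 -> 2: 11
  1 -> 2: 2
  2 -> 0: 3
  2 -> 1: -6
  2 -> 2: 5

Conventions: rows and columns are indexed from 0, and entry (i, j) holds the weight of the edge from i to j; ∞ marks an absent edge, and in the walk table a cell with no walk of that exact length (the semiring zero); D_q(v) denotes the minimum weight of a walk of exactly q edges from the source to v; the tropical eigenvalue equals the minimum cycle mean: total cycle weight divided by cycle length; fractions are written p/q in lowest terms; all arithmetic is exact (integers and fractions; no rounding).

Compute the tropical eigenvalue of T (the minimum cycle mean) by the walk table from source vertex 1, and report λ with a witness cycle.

q=0: [∞, 0, ∞]
q=1: [∞, ∞, 2]
q=2: [5, -4, 7]
q=3: [10, -1, -2]
Optimal cycle mean attained by: cycle 1->2->1, total 2 + (-6), length 2.
Answer: λ = -2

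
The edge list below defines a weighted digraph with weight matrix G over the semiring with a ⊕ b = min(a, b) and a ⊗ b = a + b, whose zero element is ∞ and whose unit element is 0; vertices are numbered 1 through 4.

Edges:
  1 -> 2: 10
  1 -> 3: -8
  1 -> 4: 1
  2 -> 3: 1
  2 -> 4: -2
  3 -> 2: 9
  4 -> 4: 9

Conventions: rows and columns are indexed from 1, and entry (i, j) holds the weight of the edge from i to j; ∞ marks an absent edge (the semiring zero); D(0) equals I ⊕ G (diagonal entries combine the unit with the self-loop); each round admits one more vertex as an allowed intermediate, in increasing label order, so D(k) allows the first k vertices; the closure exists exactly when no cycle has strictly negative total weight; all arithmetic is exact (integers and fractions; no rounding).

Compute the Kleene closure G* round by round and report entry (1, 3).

D(0):
  [0, 10, -8, 1]
  [∞, 0, 1, -2]
  [∞, 9, 0, ∞]
  [∞, ∞, ∞, 0]
D(1):
  [0, 10, -8, 1]
  [∞, 0, 1, -2]
  [∞, 9, 0, ∞]
  [∞, ∞, ∞, 0]
D(2):
  [0, 10, -8, 1]
  [∞, 0, 1, -2]
  [∞, 9, 0, 7]
  [∞, ∞, ∞, 0]
D(3):
  [0, 1, -8, -1]
  [∞, 0, 1, -2]
  [∞, 9, 0, 7]
  [∞, ∞, ∞, 0]
D(4):
  [0, 1, -8, -1]
  [∞, 0, 1, -2]
  [∞, 9, 0, 7]
  [∞, ∞, ∞, 0]
Answer: G*[1][3] = -8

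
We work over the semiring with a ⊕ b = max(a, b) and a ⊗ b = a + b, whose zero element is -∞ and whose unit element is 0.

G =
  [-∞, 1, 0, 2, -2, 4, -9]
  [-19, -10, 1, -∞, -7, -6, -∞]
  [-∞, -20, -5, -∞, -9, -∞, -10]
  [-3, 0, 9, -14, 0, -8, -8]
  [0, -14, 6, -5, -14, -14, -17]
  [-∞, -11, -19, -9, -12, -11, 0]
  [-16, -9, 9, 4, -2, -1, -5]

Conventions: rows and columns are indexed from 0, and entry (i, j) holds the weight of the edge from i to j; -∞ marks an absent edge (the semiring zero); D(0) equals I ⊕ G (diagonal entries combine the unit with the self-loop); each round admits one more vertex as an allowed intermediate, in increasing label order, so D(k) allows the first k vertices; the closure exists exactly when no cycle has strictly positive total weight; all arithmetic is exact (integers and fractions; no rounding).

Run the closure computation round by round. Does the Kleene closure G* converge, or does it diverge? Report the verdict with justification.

D(0):
  [0, 1, 0, 2, -2, 4, -9]
  [-19, 0, 1, -∞, -7, -6, -∞]
  [-∞, -20, 0, -∞, -9, -∞, -10]
  [-3, 0, 9, 0, 0, -8, -8]
  [0, -14, 6, -5, 0, -14, -17]
  [-∞, -11, -19, -9, -12, 0, 0]
  [-16, -9, 9, 4, -2, -1, 0]
D(1):
  [0, 1, 0, 2, -2, 4, -9]
  [-19, 0, 1, -17, -7, -6, -28]
  [-∞, -20, 0, -∞, -9, -∞, -10]
  [-3, 0, 9, 0, 0, 1, -8]
  [0, 1, 6, 2, 0, 4, -9]
  [-∞, -11, -19, -9, -12, 0, 0]
  [-16, -9, 9, 4, -2, -1, 0]
D(2):
  [0, 1, 2, 2, -2, 4, -9]
  [-19, 0, 1, -17, -7, -6, -28]
  [-39, -20, 0, -37, -9, -26, -10]
  [-3, 0, 9, 0, 0, 1, -8]
  [0, 1, 6, 2, 0, 4, -9]
  [-30, -11, -10, -9, -12, 0, 0]
  [-16, -9, 9, 4, -2, -1, 0]
D(3):
  [0, 1, 2, 2, -2, 4, -8]
  [-19, 0, 1, -17, -7, -6, -9]
  [-39, -20, 0, -37, -9, -26, -10]
  [-3, 0, 9, 0, 0, 1, -1]
  [0, 1, 6, 2, 0, 4, -4]
  [-30, -11, -10, -9, -12, 0, 0]
  [-16, -9, 9, 4, 0, -1, 0]
Detection: at round 4, diagonal entry (4, 4) turns strictly positive.
Key observation: the cycle 4->0->3->2->4 has total weight 0 + 2 + 9 + (-9), which is strictly positive.
Answer: DIVERGES — positive cycle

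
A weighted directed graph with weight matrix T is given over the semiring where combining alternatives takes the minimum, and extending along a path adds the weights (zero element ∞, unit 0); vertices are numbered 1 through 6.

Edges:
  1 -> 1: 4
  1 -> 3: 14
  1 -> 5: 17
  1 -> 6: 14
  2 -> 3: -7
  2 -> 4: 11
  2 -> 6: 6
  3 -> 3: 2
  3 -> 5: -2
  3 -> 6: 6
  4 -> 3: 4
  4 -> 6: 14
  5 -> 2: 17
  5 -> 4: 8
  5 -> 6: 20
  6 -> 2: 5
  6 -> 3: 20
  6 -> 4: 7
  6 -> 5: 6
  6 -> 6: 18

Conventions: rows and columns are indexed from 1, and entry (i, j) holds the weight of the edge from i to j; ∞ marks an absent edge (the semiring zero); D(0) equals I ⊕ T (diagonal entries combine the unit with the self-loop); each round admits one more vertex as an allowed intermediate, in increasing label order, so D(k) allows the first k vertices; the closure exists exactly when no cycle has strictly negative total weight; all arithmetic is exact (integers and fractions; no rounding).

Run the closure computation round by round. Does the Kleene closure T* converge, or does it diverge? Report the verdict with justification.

D(0):
  [0, ∞, 14, ∞, 17, 14]
  [∞, 0, -7, 11, ∞, 6]
  [∞, ∞, 0, ∞, -2, 6]
  [∞, ∞, 4, 0, ∞, 14]
  [∞, 17, ∞, 8, 0, 20]
  [∞, 5, 20, 7, 6, 0]
D(1):
  [0, ∞, 14, ∞, 17, 14]
  [∞, 0, -7, 11, ∞, 6]
  [∞, ∞, 0, ∞, -2, 6]
  [∞, ∞, 4, 0, ∞, 14]
  [∞, 17, ∞, 8, 0, 20]
  [∞, 5, 20, 7, 6, 0]
D(2):
  [0, ∞, 14, ∞, 17, 14]
  [∞, 0, -7, 11, ∞, 6]
  [∞, ∞, 0, ∞, -2, 6]
  [∞, ∞, 4, 0, ∞, 14]
  [∞, 17, 10, 8, 0, 20]
  [∞, 5, -2, 7, 6, 0]
D(3):
  [0, ∞, 14, ∞, 12, 14]
  [∞, 0, -7, 11, -9, -1]
  [∞, ∞, 0, ∞, -2, 6]
  [∞, ∞, 4, 0, 2, 10]
  [∞, 17, 10, 8, 0, 16]
  [∞, 5, -2, 7, -4, 0]
D(4):
  [0, ∞, 14, ∞, 12, 14]
  [∞, 0, -7, 11, -9, -1]
  [∞, ∞, 0, ∞, -2, 6]
  [∞, ∞, 4, 0, 2, 10]
  [∞, 17, 10, 8, 0, 16]
  [∞, 5, -2, 7, -4, 0]
D(5):
  [0, 29, 14, 20, 12, 14]
  [∞, 0, -7, -1, -9, -1]
  [∞, 15, 0, 6, -2, 6]
  [∞, 19, 4, 0, 2, 10]
  [∞, 17, 10, 8, 0, 16]
  [∞, 5, -2, 4, -4, 0]
D(6):
  [0, 19, 12, 18, 10, 14]
  [∞, 0, -7, -1, -9, -1]
  [∞, 11, 0, 6, -2, 6]
  [∞, 15, 4, 0, 2, 10]
  [∞, 17, 10, 8, 0, 16]
  [∞, 5, -2, 4, -4, 0]
Key observation: every diagonal entry stays at the unit through all rounds, so no improving cycle exists.
Answer: CONVERGES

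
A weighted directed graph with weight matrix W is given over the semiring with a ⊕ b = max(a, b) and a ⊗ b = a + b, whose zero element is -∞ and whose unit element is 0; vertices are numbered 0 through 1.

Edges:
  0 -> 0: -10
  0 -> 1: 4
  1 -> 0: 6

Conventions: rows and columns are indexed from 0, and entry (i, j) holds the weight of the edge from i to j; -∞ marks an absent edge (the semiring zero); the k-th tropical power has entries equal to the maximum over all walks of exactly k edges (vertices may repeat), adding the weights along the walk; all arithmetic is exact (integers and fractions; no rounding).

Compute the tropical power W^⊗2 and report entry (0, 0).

W^⊗2:
  [10, -6]
  [-4, 10]
Key observation: the optimum is the walk 0->1->0, with weight 4 + 6 = 10.
Optimal value attained by: walk 0->1->0.
Answer: (W^⊗2)[0][0] = 10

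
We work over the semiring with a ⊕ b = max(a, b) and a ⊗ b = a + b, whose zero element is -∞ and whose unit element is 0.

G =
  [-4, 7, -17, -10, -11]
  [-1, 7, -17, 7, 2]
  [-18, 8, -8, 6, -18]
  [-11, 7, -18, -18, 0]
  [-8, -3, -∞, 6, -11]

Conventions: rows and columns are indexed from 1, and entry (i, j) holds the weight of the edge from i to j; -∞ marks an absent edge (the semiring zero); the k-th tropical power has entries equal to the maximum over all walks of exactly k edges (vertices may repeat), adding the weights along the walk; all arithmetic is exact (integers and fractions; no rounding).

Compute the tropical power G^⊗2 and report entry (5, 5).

G^⊗2:
  [6, 14, -10, 14, 9]
  [6, 14, -10, 14, 9]
  [7, 15, -9, 15, 10]
  [6, 14, -10, 14, 9]
  [-4, 13, -12, 4, 6]
Key observation: the optimum is the walk 5->4->5, with weight 6 + 0 = 6.
Optimal value attained by: walk 5->4->5.
Answer: (G^⊗2)[5][5] = 6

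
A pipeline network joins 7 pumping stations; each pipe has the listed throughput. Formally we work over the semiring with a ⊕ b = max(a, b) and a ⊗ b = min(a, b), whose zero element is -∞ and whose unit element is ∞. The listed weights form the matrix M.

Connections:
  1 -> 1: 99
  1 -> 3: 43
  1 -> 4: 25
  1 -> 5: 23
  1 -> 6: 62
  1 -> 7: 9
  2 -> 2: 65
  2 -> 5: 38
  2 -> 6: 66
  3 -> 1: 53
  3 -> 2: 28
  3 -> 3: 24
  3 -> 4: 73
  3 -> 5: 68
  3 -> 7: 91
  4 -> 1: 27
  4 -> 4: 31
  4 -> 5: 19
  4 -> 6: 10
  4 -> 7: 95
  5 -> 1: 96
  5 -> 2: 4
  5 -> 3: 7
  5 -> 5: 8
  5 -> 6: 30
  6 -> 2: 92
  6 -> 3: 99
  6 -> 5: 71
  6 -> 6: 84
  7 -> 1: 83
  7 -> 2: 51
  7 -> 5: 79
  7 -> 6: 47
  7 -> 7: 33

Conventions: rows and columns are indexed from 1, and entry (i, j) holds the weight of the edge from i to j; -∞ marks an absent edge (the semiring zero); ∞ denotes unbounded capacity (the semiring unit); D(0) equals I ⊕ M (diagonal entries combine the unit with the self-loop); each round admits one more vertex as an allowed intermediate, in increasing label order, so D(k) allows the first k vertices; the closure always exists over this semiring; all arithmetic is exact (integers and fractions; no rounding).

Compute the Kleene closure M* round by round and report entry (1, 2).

D(0):
  [∞, -∞, 43, 25, 23, 62, 9]
  [-∞, ∞, -∞, -∞, 38, 66, -∞]
  [53, 28, ∞, 73, 68, -∞, 91]
  [27, -∞, -∞, ∞, 19, 10, 95]
  [96, 4, 7, -∞, ∞, 30, -∞]
  [-∞, 92, 99, -∞, 71, ∞, -∞]
  [83, 51, -∞, -∞, 79, 47, ∞]
D(1):
  [∞, -∞, 43, 25, 23, 62, 9]
  [-∞, ∞, -∞, -∞, 38, 66, -∞]
  [53, 28, ∞, 73, 68, 53, 91]
  [27, -∞, 27, ∞, 23, 27, 95]
  [96, 4, 43, 25, ∞, 62, 9]
  [-∞, 92, 99, -∞, 71, ∞, -∞]
  [83, 51, 43, 25, 79, 62, ∞]
D(2):
  [∞, -∞, 43, 25, 23, 62, 9]
  [-∞, ∞, -∞, -∞, 38, 66, -∞]
  [53, 28, ∞, 73, 68, 53, 91]
  [27, -∞, 27, ∞, 23, 27, 95]
  [96, 4, 43, 25, ∞, 62, 9]
  [-∞, 92, 99, -∞, 71, ∞, -∞]
  [83, 51, 43, 25, 79, 62, ∞]
D(3):
  [∞, 28, 43, 43, 43, 62, 43]
  [-∞, ∞, -∞, -∞, 38, 66, -∞]
  [53, 28, ∞, 73, 68, 53, 91]
  [27, 27, 27, ∞, 27, 27, 95]
  [96, 28, 43, 43, ∞, 62, 43]
  [53, 92, 99, 73, 71, ∞, 91]
  [83, 51, 43, 43, 79, 62, ∞]
D(4):
  [∞, 28, 43, 43, 43, 62, 43]
  [-∞, ∞, -∞, -∞, 38, 66, -∞]
  [53, 28, ∞, 73, 68, 53, 91]
  [27, 27, 27, ∞, 27, 27, 95]
  [96, 28, 43, 43, ∞, 62, 43]
  [53, 92, 99, 73, 71, ∞, 91]
  [83, 51, 43, 43, 79, 62, ∞]
D(5):
  [∞, 28, 43, 43, 43, 62, 43]
  [38, ∞, 38, 38, 38, 66, 38]
  [68, 28, ∞, 73, 68, 62, 91]
  [27, 27, 27, ∞, 27, 27, 95]
  [96, 28, 43, 43, ∞, 62, 43]
  [71, 92, 99, 73, 71, ∞, 91]
  [83, 51, 43, 43, 79, 62, ∞]
D(6):
  [∞, 62, 62, 62, 62, 62, 62]
  [66, ∞, 66, 66, 66, 66, 66]
  [68, 62, ∞, 73, 68, 62, 91]
  [27, 27, 27, ∞, 27, 27, 95]
  [96, 62, 62, 62, ∞, 62, 62]
  [71, 92, 99, 73, 71, ∞, 91]
  [83, 62, 62, 62, 79, 62, ∞]
D(7):
  [∞, 62, 62, 62, 62, 62, 62]
  [66, ∞, 66, 66, 66, 66, 66]
  [83, 62, ∞, 73, 79, 62, 91]
  [83, 62, 62, ∞, 79, 62, 95]
  [96, 62, 62, 62, ∞, 62, 62]
  [83, 92, 99, 73, 79, ∞, 91]
  [83, 62, 62, 62, 79, 62, ∞]
Answer: M*[1][2] = 62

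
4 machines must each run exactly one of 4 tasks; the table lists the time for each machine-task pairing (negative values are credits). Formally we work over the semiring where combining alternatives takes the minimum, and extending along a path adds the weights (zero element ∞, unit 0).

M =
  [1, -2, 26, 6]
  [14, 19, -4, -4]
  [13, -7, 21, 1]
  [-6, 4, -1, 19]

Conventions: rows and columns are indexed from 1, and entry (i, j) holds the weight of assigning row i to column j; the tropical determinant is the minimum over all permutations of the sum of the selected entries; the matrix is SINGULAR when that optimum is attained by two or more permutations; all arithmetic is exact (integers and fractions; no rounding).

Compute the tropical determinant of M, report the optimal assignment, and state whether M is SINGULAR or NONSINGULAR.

σ = (1, 2, 3, 4): 1 + 19 + 21 + 19 = 60
σ = (1, 2, 4, 3): 1 + 19 + 1 + (-1) = 20
σ = (1, 3, 2, 4): 1 + (-4) + (-7) + 19 = 9
σ = (1, 3, 4, 2): 1 + (-4) + 1 + 4 = 2
σ = (1, 4, 2, 3): 1 + (-4) + (-7) + (-1) = -11
σ = (1, 4, 3, 2): 1 + (-4) + 21 + 4 = 22
σ = (2, 1, 3, 4): (-2) + 14 + 21 + 19 = 52
σ = (2, 1, 4, 3): (-2) + 14 + 1 + (-1) = 12
σ = (2, 3, 1, 4): (-2) + (-4) + 13 + 19 = 26
σ = (2, 3, 4, 1): (-2) + (-4) + 1 + (-6) = -11
σ = (2, 4, 1, 3): (-2) + (-4) + 13 + (-1) = 6
σ = (2, 4, 3, 1): (-2) + (-4) + 21 + (-6) = 9
σ = (3, 1, 2, 4): 26 + 14 + (-7) + 19 = 52
σ = (3, 1, 4, 2): 26 + 14 + 1 + 4 = 45
σ = (3, 2, 1, 4): 26 + 19 + 13 + 19 = 77
σ = (3, 2, 4, 1): 26 + 19 + 1 + (-6) = 40
σ = (3, 4, 1, 2): 26 + (-4) + 13 + 4 = 39
σ = (3, 4, 2, 1): 26 + (-4) + (-7) + (-6) = 9
σ = (4, 1, 2, 3): 6 + 14 + (-7) + (-1) = 12
σ = (4, 1, 3, 2): 6 + 14 + 21 + 4 = 45
σ = (4, 2, 1, 3): 6 + 19 + 13 + (-1) = 37
σ = (4, 2, 3, 1): 6 + 19 + 21 + (-6) = 40
σ = (4, 3, 1, 2): 6 + (-4) + 13 + 4 = 19
σ = (4, 3, 2, 1): 6 + (-4) + (-7) + (-6) = -11
Optimal value attained by: σ = (1, 4, 2, 3).
Answer: det⊕(M) = -11; verdict: SINGULAR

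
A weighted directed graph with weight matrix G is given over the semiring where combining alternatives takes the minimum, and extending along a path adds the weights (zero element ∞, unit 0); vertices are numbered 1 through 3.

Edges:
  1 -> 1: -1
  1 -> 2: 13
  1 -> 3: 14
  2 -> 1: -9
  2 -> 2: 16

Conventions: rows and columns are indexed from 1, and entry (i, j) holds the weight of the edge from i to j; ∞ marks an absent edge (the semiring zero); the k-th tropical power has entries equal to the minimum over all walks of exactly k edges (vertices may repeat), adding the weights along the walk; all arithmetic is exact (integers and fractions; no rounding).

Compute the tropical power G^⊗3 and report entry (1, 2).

G^⊗2:
  [-2, 12, 13]
  [-10, 4, 5]
  [∞, ∞, ∞]
G^⊗3:
  [-3, 11, 12]
  [-11, 3, 4]
  [∞, ∞, ∞]
Key observation: the optimum is the walk 1->1->1->2, with weight (-1) + (-1) + 13 = 11.
Optimal value attained by: walk 1->1->1->2.
Answer: (G^⊗3)[1][2] = 11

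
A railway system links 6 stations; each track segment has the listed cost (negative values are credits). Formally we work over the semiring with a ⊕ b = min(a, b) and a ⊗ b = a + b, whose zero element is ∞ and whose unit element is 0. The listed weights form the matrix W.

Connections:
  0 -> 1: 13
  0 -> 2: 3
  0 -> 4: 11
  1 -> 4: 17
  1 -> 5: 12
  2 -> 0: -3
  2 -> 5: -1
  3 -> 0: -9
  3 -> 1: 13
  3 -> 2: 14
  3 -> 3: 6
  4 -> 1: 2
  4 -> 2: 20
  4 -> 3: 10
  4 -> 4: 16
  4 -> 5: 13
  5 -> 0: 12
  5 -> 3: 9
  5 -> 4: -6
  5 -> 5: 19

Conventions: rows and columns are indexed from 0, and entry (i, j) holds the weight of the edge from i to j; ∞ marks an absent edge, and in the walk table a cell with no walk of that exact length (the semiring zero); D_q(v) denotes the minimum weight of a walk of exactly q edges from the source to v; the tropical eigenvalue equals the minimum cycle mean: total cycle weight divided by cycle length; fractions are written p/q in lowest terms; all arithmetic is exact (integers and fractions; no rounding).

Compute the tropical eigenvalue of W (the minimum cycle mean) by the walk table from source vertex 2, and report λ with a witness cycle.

q=0: [∞, ∞, 0, ∞, ∞, ∞]
q=1: [-3, ∞, ∞, ∞, ∞, -1]
q=2: [11, 10, 0, 8, -7, 18]
q=3: [-3, -5, 13, 3, 9, -1]
q=4: [-6, 10, 0, 8, -7, 7]
q=5: [-3, -5, -3, 3, 1, -1]
q=6: [-6, 3, 0, 8, -7, -4]
Optimal cycle mean attained by: cycle 0->2->5->4->3->0, total 3 + (-1) + (-6) + 10 + (-9), length 5.
Answer: λ = -3/5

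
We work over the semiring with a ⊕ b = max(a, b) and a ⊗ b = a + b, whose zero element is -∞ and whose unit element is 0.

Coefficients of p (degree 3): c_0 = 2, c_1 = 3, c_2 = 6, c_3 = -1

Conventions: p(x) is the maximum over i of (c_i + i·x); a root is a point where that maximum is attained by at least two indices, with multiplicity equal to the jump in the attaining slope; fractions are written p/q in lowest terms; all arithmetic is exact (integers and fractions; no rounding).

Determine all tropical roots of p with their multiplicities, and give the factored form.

hull edge (i=0, c=2) to (i=2, c=6): slope 2, span 2
hull edge (i=2, c=6) to (i=3, c=-1): slope -7, span 1
Factored form: p(x) = -1 ⊗ (x ⊕ (-2)) ⊗ (x ⊕ (-2)) ⊗ (x ⊕ 7)
Answer: roots = -2 (mult 2), 7 (mult 1)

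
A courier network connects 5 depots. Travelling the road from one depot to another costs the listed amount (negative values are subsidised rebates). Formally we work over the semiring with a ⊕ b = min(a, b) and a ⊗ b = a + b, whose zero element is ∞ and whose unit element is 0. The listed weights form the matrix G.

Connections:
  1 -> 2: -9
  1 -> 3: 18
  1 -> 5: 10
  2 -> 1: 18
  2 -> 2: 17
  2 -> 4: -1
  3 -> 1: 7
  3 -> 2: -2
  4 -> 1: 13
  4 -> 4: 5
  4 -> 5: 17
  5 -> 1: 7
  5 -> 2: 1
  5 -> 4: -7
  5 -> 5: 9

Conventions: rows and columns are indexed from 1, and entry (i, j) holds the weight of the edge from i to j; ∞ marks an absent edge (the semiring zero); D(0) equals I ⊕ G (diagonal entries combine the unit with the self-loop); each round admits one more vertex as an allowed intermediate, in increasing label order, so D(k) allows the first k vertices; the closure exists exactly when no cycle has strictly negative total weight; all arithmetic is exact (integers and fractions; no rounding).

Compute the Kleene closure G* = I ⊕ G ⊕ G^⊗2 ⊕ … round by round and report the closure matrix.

D(0):
  [0, -9, 18, ∞, 10]
  [18, 0, ∞, -1, ∞]
  [7, -2, 0, ∞, ∞]
  [13, ∞, ∞, 0, 17]
  [7, 1, ∞, -7, 0]
D(1):
  [0, -9, 18, ∞, 10]
  [18, 0, 36, -1, 28]
  [7, -2, 0, ∞, 17]
  [13, 4, 31, 0, 17]
  [7, -2, 25, -7, 0]
D(2):
  [0, -9, 18, -10, 10]
  [18, 0, 36, -1, 28]
  [7, -2, 0, -3, 17]
  [13, 4, 31, 0, 17]
  [7, -2, 25, -7, 0]
D(3):
  [0, -9, 18, -10, 10]
  [18, 0, 36, -1, 28]
  [7, -2, 0, -3, 17]
  [13, 4, 31, 0, 17]
  [7, -2, 25, -7, 0]
D(4):
  [0, -9, 18, -10, 7]
  [12, 0, 30, -1, 16]
  [7, -2, 0, -3, 14]
  [13, 4, 31, 0, 17]
  [6, -3, 24, -7, 0]
D(5):
  [0, -9, 18, -10, 7]
  [12, 0, 30, -1, 16]
  [7, -2, 0, -3, 14]
  [13, 4, 31, 0, 17]
  [6, -3, 24, -7, 0]
Answer: G* = [[0, -9, 18, -10, 7], [12, 0, 30, -1, 16], [7, -2, 0, -3, 14], [13, 4, 31, 0, 17], [6, -3, 24, -7, 0]]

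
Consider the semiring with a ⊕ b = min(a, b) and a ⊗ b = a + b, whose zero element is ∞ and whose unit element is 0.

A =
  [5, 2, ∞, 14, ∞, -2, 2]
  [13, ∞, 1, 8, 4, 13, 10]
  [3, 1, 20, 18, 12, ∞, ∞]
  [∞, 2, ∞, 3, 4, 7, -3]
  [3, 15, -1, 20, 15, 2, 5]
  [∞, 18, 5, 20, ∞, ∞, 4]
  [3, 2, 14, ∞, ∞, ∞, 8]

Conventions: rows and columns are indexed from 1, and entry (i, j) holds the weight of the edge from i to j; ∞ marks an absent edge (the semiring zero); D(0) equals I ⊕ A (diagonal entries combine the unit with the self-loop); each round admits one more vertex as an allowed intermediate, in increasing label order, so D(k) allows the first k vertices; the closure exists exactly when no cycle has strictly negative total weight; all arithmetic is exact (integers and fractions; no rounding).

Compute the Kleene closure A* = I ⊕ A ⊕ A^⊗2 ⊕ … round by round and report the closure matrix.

D(0):
  [0, 2, ∞, 14, ∞, -2, 2]
  [13, 0, 1, 8, 4, 13, 10]
  [3, 1, 0, 18, 12, ∞, ∞]
  [∞, 2, ∞, 0, 4, 7, -3]
  [3, 15, -1, 20, 0, 2, 5]
  [∞, 18, 5, 20, ∞, 0, 4]
  [3, 2, 14, ∞, ∞, ∞, 0]
D(1):
  [0, 2, ∞, 14, ∞, -2, 2]
  [13, 0, 1, 8, 4, 11, 10]
  [3, 1, 0, 17, 12, 1, 5]
  [∞, 2, ∞, 0, 4, 7, -3]
  [3, 5, -1, 17, 0, 1, 5]
  [∞, 18, 5, 20, ∞, 0, 4]
  [3, 2, 14, 17, ∞, 1, 0]
D(2):
  [0, 2, 3, 10, 6, -2, 2]
  [13, 0, 1, 8, 4, 11, 10]
  [3, 1, 0, 9, 5, 1, 5]
  [15, 2, 3, 0, 4, 7, -3]
  [3, 5, -1, 13, 0, 1, 5]
  [31, 18, 5, 20, 22, 0, 4]
  [3, 2, 3, 10, 6, 1, 0]
D(3):
  [0, 2, 3, 10, 6, -2, 2]
  [4, 0, 1, 8, 4, 2, 6]
  [3, 1, 0, 9, 5, 1, 5]
  [6, 2, 3, 0, 4, 4, -3]
  [2, 0, -1, 8, 0, 0, 4]
  [8, 6, 5, 14, 10, 0, 4]
  [3, 2, 3, 10, 6, 1, 0]
D(4):
  [0, 2, 3, 10, 6, -2, 2]
  [4, 0, 1, 8, 4, 2, 5]
  [3, 1, 0, 9, 5, 1, 5]
  [6, 2, 3, 0, 4, 4, -3]
  [2, 0, -1, 8, 0, 0, 4]
  [8, 6, 5, 14, 10, 0, 4]
  [3, 2, 3, 10, 6, 1, 0]
D(5):
  [0, 2, 3, 10, 6, -2, 2]
  [4, 0, 1, 8, 4, 2, 5]
  [3, 1, 0, 9, 5, 1, 5]
  [6, 2, 3, 0, 4, 4, -3]
  [2, 0, -1, 8, 0, 0, 4]
  [8, 6, 5, 14, 10, 0, 4]
  [3, 2, 3, 10, 6, 1, 0]
D(6):
  [0, 2, 3, 10, 6, -2, 2]
  [4, 0, 1, 8, 4, 2, 5]
  [3, 1, 0, 9, 5, 1, 5]
  [6, 2, 3, 0, 4, 4, -3]
  [2, 0, -1, 8, 0, 0, 4]
  [8, 6, 5, 14, 10, 0, 4]
  [3, 2, 3, 10, 6, 1, 0]
D(7):
  [0, 2, 3, 10, 6, -2, 2]
  [4, 0, 1, 8, 4, 2, 5]
  [3, 1, 0, 9, 5, 1, 5]
  [0, -1, 0, 0, 3, -2, -3]
  [2, 0, -1, 8, 0, 0, 4]
  [7, 6, 5, 14, 10, 0, 4]
  [3, 2, 3, 10, 6, 1, 0]
Answer: A* = [[0, 2, 3, 10, 6, -2, 2], [4, 0, 1, 8, 4, 2, 5], [3, 1, 0, 9, 5, 1, 5], [0, -1, 0, 0, 3, -2, -3], [2, 0, -1, 8, 0, 0, 4], [7, 6, 5, 14, 10, 0, 4], [3, 2, 3, 10, 6, 1, 0]]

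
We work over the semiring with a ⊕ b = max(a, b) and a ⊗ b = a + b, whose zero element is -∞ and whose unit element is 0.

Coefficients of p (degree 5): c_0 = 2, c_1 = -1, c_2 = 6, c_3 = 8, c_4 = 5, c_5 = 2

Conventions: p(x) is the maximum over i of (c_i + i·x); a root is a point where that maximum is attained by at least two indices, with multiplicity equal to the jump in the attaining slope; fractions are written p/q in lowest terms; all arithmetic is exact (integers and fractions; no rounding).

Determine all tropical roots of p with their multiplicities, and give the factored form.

hull edge (i=0, c=2) to (i=3, c=8): slope 2, span 3
hull edge (i=3, c=8) to (i=5, c=2): slope -3, span 2
Factored form: p(x) = 2 ⊗ (x ⊕ (-2)) ⊗ (x ⊕ (-2)) ⊗ (x ⊕ (-2)) ⊗ (x ⊕ 3) ⊗ (x ⊕ 3)
Answer: roots = -2 (mult 3), 3 (mult 2)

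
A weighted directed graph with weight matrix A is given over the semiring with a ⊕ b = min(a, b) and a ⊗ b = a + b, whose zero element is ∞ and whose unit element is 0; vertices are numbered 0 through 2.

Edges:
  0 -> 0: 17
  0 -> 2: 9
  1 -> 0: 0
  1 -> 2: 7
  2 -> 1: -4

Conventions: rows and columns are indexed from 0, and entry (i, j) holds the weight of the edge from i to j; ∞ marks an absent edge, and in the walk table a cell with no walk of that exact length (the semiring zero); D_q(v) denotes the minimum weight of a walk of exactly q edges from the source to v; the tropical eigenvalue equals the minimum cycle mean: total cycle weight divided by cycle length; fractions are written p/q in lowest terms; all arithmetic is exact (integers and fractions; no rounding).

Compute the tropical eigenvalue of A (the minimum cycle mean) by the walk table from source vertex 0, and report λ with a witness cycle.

q=0: [0, ∞, ∞]
q=1: [17, ∞, 9]
q=2: [34, 5, 26]
q=3: [5, 22, 12]
Optimal cycle mean attained by: cycle 1->2->1, total 7 + (-4), length 2.
Answer: λ = 3/2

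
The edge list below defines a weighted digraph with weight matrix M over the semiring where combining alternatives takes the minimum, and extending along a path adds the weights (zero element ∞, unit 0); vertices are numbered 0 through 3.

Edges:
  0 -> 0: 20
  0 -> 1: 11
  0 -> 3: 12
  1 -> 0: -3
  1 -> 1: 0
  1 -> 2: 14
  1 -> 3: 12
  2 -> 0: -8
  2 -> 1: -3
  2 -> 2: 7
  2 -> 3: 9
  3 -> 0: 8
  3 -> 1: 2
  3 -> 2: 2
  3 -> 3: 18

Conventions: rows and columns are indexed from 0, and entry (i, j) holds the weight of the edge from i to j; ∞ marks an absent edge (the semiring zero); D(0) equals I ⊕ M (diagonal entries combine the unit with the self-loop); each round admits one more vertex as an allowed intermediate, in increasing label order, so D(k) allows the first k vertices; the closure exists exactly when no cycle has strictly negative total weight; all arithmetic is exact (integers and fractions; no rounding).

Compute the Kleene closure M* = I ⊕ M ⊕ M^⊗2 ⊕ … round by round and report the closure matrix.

D(0):
  [0, 11, ∞, 12]
  [-3, 0, 14, 12]
  [-8, -3, 0, 9]
  [8, 2, 2, 0]
D(1):
  [0, 11, ∞, 12]
  [-3, 0, 14, 9]
  [-8, -3, 0, 4]
  [8, 2, 2, 0]
D(2):
  [0, 11, 25, 12]
  [-3, 0, 14, 9]
  [-8, -3, 0, 4]
  [-1, 2, 2, 0]
D(3):
  [0, 11, 25, 12]
  [-3, 0, 14, 9]
  [-8, -3, 0, 4]
  [-6, -1, 2, 0]
D(4):
  [0, 11, 14, 12]
  [-3, 0, 11, 9]
  [-8, -3, 0, 4]
  [-6, -1, 2, 0]
Answer: M* = [[0, 11, 14, 12], [-3, 0, 11, 9], [-8, -3, 0, 4], [-6, -1, 2, 0]]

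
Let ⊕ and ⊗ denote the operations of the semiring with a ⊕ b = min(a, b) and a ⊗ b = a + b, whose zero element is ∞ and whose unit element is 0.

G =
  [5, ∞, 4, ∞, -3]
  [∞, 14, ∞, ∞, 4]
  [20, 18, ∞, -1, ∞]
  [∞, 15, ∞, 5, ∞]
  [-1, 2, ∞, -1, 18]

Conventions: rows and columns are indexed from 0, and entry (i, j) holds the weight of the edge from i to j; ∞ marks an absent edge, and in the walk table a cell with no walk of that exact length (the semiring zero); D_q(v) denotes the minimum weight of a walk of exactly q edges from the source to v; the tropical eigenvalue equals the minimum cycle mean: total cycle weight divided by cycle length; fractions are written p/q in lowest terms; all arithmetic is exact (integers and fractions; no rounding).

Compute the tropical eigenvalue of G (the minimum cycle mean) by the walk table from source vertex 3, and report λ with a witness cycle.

q=0: [∞, ∞, ∞, 0, ∞]
q=1: [∞, 15, ∞, 5, ∞]
q=2: [∞, 20, ∞, 10, 19]
q=3: [18, 21, ∞, 15, 24]
q=4: [23, 26, 22, 20, 15]
q=5: [14, 17, 27, 14, 20]
Optimal cycle mean attained by: cycle 0->4->0, total (-3) + (-1), length 2.
Answer: λ = -2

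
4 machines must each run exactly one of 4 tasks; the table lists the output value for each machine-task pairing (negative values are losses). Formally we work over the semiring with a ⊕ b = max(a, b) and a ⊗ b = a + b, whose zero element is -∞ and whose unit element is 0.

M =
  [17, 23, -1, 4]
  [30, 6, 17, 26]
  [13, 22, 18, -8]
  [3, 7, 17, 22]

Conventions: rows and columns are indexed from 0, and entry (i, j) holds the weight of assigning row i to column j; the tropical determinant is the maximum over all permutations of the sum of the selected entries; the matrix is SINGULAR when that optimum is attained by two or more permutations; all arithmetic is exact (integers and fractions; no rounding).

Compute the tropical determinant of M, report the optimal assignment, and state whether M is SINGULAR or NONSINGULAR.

σ = (0, 1, 2, 3): 17 + 6 + 18 + 22 = 63
σ = (0, 1, 3, 2): 17 + 6 + (-8) + 17 = 32
σ = (0, 2, 1, 3): 17 + 17 + 22 + 22 = 78
σ = (0, 2, 3, 1): 17 + 17 + (-8) + 7 = 33
σ = (0, 3, 1, 2): 17 + 26 + 22 + 17 = 82
σ = (0, 3, 2, 1): 17 + 26 + 18 + 7 = 68
σ = (1, 0, 2, 3): 23 + 30 + 18 + 22 = 93
σ = (1, 0, 3, 2): 23 + 30 + (-8) + 17 = 62
σ = (1, 2, 0, 3): 23 + 17 + 13 + 22 = 75
σ = (1, 2, 3, 0): 23 + 17 + (-8) + 3 = 35
σ = (1, 3, 0, 2): 23 + 26 + 13 + 17 = 79
σ = (1, 3, 2, 0): 23 + 26 + 18 + 3 = 70
σ = (2, 0, 1, 3): (-1) + 30 + 22 + 22 = 73
σ = (2, 0, 3, 1): (-1) + 30 + (-8) + 7 = 28
σ = (2, 1, 0, 3): (-1) + 6 + 13 + 22 = 40
σ = (2, 1, 3, 0): (-1) + 6 + (-8) + 3 = 0
σ = (2, 3, 0, 1): (-1) + 26 + 13 + 7 = 45
σ = (2, 3, 1, 0): (-1) + 26 + 22 + 3 = 50
σ = (3, 0, 1, 2): 4 + 30 + 22 + 17 = 73
σ = (3, 0, 2, 1): 4 + 30 + 18 + 7 = 59
σ = (3, 1, 0, 2): 4 + 6 + 13 + 17 = 40
σ = (3, 1, 2, 0): 4 + 6 + 18 + 3 = 31
σ = (3, 2, 0, 1): 4 + 17 + 13 + 7 = 41
σ = (3, 2, 1, 0): 4 + 17 + 22 + 3 = 46
Optimal value attained by: σ = (1, 0, 2, 3).
Answer: det⊕(M) = 93; verdict: NONSINGULAR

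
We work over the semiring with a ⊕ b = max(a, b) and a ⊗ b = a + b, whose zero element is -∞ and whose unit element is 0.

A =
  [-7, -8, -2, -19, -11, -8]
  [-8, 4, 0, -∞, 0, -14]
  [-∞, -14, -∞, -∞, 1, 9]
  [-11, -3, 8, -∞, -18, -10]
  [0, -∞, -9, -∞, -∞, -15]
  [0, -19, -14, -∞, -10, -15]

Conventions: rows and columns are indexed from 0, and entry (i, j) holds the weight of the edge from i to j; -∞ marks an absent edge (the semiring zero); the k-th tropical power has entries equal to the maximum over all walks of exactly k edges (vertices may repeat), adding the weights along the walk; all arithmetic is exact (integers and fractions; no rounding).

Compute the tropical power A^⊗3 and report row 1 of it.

A^⊗2:
  [-8, -4, -8, -26, -1, 7]
  [0, 8, 4, -27, 4, 9]
  [9, -10, -5, -∞, -1, -6]
  [-10, 1, -3, -30, 9, 17]
  [-7, -8, -2, -19, -8, 0]
  [-7, -8, -2, -19, -11, -5]
A^⊗3:
  [7, 0, -4, -27, -3, 1]
  [9, 12, 8, -19, 8, 13]
  [2, 1, 7, -10, -2, 4]
  [17, 5, 3, -29, 7, 6]
  [0, -4, -8, -26, -1, 7]
  [-5, -4, -8, -26, -1, 7]
Answer: row 1 of A^⊗3 = [9, 12, 8, -19, 8, 13]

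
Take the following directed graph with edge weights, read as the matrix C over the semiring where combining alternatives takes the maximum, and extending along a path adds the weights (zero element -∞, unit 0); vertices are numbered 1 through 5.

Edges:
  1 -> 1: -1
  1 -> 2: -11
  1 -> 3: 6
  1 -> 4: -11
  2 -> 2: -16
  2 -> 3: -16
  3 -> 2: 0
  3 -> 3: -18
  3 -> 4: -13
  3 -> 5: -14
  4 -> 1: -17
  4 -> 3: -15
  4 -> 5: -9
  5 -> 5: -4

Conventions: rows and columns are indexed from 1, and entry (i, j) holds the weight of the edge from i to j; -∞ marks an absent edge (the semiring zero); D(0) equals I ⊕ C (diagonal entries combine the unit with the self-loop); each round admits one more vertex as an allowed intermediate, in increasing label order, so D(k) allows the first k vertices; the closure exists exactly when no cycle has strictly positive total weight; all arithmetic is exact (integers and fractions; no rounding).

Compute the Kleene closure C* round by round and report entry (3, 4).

D(0):
  [0, -11, 6, -11, -∞]
  [-∞, 0, -16, -∞, -∞]
  [-∞, 0, 0, -13, -14]
  [-17, -∞, -15, 0, -9]
  [-∞, -∞, -∞, -∞, 0]
D(1):
  [0, -11, 6, -11, -∞]
  [-∞, 0, -16, -∞, -∞]
  [-∞, 0, 0, -13, -14]
  [-17, -28, -11, 0, -9]
  [-∞, -∞, -∞, -∞, 0]
D(2):
  [0, -11, 6, -11, -∞]
  [-∞, 0, -16, -∞, -∞]
  [-∞, 0, 0, -13, -14]
  [-17, -28, -11, 0, -9]
  [-∞, -∞, -∞, -∞, 0]
D(3):
  [0, 6, 6, -7, -8]
  [-∞, 0, -16, -29, -30]
  [-∞, 0, 0, -13, -14]
  [-17, -11, -11, 0, -9]
  [-∞, -∞, -∞, -∞, 0]
D(4):
  [0, 6, 6, -7, -8]
  [-46, 0, -16, -29, -30]
  [-30, 0, 0, -13, -14]
  [-17, -11, -11, 0, -9]
  [-∞, -∞, -∞, -∞, 0]
D(5):
  [0, 6, 6, -7, -8]
  [-46, 0, -16, -29, -30]
  [-30, 0, 0, -13, -14]
  [-17, -11, -11, 0, -9]
  [-∞, -∞, -∞, -∞, 0]
Answer: C*[3][4] = -13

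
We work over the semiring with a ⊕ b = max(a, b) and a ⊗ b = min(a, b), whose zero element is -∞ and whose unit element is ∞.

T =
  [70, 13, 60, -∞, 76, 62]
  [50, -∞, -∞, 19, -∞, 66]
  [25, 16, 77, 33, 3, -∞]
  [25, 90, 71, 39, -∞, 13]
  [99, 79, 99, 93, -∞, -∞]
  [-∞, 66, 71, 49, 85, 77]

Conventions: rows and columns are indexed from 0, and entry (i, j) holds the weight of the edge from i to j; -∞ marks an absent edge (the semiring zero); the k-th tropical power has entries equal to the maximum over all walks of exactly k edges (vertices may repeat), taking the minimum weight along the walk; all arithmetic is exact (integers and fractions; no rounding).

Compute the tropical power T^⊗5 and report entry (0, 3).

T^⊗2:
  [76, 76, 76, 76, 70, 62]
  [50, 66, 66, 49, 66, 66]
  [25, 33, 77, 33, 25, 25]
  [50, 39, 71, 39, 25, 66]
  [70, 90, 77, 39, 76, 66]
  [85, 79, 85, 85, 77, 77]
T^⊗3:
  [70, 76, 76, 70, 76, 66]
  [66, 66, 66, 66, 66, 66]
  [33, 33, 77, 33, 25, 33]
  [50, 66, 71, 49, 66, 66]
  [76, 76, 77, 76, 70, 66]
  [77, 85, 77, 77, 77, 77]
T^⊗4:
  [76, 76, 76, 76, 70, 66]
  [66, 66, 66, 66, 66, 66]
  [33, 33, 77, 33, 33, 33]
  [66, 66, 71, 66, 66, 66]
  [70, 76, 77, 70, 76, 66]
  [77, 77, 77, 77, 77, 77]
T^⊗5:
  [70, 76, 76, 70, 76, 66]
  [66, 66, 66, 66, 66, 66]
  [33, 33, 77, 33, 33, 33]
  [66, 66, 71, 66, 66, 66]
  [76, 76, 77, 76, 70, 66]
  [77, 77, 77, 77, 77, 77]
Key observation: the optimum is the walk 0->0->4->0->4->3, with weight 70 min 76 min 99 min 76 min 93 = 70.
Optimal value attained by: walk 0->0->4->0->4->3.
Answer: (T^⊗5)[0][3] = 70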